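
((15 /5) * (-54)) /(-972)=1 /6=0.17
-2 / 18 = -1 / 9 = -0.11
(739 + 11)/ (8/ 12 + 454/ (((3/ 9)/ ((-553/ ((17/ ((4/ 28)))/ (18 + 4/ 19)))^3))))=-0.00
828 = 828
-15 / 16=-0.94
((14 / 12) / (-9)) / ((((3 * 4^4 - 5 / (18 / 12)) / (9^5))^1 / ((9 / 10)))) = -413343 / 45880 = -9.01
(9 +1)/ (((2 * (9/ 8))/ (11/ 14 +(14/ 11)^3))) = 1061140/ 83853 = 12.65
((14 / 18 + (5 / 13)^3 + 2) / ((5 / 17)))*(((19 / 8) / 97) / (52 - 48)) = 1810415 / 30687696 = 0.06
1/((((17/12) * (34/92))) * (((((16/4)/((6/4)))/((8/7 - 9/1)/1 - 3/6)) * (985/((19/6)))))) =-153387/7970620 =-0.02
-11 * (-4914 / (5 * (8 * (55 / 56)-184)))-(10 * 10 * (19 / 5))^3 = -37587362042 / 685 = -54872061.38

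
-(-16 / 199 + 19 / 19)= -0.92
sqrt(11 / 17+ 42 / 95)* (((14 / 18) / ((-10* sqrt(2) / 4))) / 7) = -sqrt(5681570) / 72675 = -0.03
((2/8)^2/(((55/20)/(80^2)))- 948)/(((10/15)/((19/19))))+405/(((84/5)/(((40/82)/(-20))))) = -1204.41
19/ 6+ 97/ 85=2197/ 510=4.31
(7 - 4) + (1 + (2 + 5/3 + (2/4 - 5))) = 19/6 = 3.17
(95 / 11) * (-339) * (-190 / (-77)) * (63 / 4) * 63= -1734722325 / 242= -7168274.07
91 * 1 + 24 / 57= 91.42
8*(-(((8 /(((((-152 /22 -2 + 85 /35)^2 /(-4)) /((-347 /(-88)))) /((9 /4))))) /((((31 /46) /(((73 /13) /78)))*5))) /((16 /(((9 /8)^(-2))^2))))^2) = -51702053157185859878912 /203486946159164558447106225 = -0.00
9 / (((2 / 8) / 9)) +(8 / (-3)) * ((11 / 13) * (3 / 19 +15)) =71580 / 247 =289.80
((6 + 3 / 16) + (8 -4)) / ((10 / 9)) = 9.17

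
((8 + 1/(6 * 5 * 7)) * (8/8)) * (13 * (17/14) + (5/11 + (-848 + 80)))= -194611051/32340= -6017.66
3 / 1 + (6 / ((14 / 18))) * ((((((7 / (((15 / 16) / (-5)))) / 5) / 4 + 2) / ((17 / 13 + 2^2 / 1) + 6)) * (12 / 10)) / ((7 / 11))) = 190371 / 60025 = 3.17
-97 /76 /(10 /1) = -97 /760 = -0.13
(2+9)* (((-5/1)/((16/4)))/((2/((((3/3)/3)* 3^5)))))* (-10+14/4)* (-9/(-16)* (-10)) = -2606175/128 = -20360.74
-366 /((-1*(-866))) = -183 /433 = -0.42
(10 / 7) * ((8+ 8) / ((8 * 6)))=10 / 21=0.48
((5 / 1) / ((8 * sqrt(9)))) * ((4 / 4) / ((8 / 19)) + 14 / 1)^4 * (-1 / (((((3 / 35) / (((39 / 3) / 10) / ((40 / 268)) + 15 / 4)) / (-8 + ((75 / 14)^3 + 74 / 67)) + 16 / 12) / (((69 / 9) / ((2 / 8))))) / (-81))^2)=-1092841095906152078303405801053215 / 21022183727923003424768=-51985136751.26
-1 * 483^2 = -233289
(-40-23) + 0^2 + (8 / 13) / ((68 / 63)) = -13797 / 221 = -62.43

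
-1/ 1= -1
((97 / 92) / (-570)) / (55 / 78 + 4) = -1261 / 3207580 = -0.00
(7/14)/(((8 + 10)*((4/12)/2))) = 1/6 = 0.17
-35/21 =-5/3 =-1.67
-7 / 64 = -0.11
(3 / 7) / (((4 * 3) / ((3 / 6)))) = 1 / 56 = 0.02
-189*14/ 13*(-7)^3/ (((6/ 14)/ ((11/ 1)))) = 23294502/ 13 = 1791884.77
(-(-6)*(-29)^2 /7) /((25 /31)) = 156426 /175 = 893.86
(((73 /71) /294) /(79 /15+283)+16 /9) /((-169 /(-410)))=98684039185 /22880701116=4.31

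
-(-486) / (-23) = -486 / 23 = -21.13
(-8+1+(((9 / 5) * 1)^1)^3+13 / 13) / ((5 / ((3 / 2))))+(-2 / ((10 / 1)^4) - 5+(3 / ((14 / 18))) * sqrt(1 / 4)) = -109271 / 35000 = -3.12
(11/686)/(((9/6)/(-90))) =-330/343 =-0.96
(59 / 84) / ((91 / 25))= 1475 / 7644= 0.19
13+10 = 23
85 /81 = 1.05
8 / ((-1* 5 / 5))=-8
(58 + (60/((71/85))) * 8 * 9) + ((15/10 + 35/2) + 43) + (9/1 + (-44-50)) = 369685/71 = 5206.83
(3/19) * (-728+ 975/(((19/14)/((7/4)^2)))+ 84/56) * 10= 3359955/1444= 2326.84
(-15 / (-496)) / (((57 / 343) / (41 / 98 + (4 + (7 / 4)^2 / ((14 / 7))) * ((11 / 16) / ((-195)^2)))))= 931480207 / 12231598080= 0.08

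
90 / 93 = 30 / 31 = 0.97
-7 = -7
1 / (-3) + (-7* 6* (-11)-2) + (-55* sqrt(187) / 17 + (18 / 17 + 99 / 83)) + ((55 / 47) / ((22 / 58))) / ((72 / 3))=245132465 / 530536-55* sqrt(187) / 17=417.80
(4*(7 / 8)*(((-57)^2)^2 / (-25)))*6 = -221676021 / 25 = -8867040.84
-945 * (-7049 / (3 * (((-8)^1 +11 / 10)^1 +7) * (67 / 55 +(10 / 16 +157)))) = 3256638000 / 23297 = 139787.87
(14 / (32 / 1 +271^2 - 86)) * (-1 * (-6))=84 / 73387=0.00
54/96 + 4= 4.56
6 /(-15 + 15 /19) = -19 /45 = -0.42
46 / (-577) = -46 / 577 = -0.08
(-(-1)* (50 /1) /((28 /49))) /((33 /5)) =875 /66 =13.26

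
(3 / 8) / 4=3 / 32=0.09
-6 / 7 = -0.86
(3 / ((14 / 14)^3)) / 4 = 3 / 4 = 0.75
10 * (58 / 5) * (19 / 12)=551 / 3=183.67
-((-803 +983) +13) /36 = -193 /36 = -5.36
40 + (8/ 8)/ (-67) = 2679/ 67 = 39.99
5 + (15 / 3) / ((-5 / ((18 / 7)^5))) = -1805533 / 16807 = -107.43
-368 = -368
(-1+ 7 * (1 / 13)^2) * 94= -15228 / 169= -90.11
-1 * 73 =-73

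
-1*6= -6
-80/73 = -1.10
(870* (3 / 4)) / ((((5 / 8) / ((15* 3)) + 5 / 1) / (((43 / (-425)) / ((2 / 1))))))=-202014 / 30685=-6.58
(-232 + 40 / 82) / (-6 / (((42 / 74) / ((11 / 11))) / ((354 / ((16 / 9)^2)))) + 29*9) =1417472 / 5651727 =0.25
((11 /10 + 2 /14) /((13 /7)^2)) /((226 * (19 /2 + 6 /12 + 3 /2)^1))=609 /4392310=0.00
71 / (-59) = -1.20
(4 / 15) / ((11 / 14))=56 / 165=0.34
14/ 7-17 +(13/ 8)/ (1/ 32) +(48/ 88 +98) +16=1667/ 11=151.55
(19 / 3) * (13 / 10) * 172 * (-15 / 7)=-21242 / 7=-3034.57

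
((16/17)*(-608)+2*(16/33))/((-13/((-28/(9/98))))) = -879397120/65637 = -13397.89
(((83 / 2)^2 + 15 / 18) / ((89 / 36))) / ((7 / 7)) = 62031 / 89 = 696.98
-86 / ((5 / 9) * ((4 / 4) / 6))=-4644 / 5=-928.80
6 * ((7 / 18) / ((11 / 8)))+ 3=155 / 33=4.70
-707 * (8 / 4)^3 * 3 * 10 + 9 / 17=-2884551 / 17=-169679.47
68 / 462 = 34 / 231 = 0.15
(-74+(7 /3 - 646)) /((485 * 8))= -2153 /11640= -0.18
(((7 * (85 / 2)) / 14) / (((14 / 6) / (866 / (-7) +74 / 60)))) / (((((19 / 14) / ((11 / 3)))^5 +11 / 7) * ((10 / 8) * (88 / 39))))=-171275890483698 / 683571334045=-250.56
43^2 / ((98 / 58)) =53621 / 49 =1094.31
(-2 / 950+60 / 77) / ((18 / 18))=28423 / 36575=0.78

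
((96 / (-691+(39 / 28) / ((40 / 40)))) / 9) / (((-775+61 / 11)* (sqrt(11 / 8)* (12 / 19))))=532* sqrt(22) / 91930149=0.00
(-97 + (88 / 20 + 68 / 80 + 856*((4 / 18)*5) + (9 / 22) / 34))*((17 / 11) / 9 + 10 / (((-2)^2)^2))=912631075 / 1332936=684.68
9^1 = 9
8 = 8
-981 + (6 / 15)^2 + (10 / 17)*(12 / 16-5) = -49167 / 50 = -983.34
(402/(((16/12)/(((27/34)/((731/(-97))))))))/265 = -1579257/13172620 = -0.12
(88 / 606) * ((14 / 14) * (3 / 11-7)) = -296 / 303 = -0.98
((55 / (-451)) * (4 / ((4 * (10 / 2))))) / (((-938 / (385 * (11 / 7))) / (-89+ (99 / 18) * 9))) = -47795 / 76916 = -0.62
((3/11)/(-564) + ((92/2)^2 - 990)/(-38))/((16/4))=-1164303/157168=-7.41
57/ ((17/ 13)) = 741/ 17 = 43.59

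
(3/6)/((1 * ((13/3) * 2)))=0.06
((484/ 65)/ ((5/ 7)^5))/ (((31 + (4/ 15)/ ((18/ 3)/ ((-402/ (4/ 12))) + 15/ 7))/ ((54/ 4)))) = 7507485216/ 432209375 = 17.37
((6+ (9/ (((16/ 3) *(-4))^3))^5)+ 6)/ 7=14855280471424562451500881245/ 8665580274997661924293869568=1.71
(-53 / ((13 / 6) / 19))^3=-220567826088 / 2197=-100395005.05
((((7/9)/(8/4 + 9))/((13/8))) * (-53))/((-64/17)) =6307/10296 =0.61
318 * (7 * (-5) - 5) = -12720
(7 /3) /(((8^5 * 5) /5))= 7 /98304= 0.00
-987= -987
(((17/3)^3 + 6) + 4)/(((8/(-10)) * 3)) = -25915/324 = -79.98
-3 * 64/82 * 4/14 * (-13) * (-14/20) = -1248/205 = -6.09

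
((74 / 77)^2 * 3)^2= 269879184 / 35153041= 7.68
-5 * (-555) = 2775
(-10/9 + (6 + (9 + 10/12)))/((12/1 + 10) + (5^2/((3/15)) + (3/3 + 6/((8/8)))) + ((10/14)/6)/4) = 0.10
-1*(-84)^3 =592704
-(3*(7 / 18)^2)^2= -2401 / 11664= -0.21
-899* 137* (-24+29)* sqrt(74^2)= -45570310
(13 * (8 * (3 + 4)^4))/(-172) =-62426/43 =-1451.77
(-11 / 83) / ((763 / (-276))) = 3036 / 63329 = 0.05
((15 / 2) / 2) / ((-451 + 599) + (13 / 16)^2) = 960 / 38057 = 0.03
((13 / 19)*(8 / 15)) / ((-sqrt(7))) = -104*sqrt(7) / 1995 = -0.14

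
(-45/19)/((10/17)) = -153/38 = -4.03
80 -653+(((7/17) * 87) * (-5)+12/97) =-1240038/1649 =-751.99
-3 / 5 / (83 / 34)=-102 / 415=-0.25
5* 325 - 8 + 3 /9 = 4852 /3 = 1617.33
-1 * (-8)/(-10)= -4/5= -0.80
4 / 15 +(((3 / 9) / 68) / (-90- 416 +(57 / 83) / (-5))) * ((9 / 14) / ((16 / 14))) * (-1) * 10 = 457155647 / 1713983520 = 0.27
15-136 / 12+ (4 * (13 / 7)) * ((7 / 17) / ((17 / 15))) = 5519 / 867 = 6.37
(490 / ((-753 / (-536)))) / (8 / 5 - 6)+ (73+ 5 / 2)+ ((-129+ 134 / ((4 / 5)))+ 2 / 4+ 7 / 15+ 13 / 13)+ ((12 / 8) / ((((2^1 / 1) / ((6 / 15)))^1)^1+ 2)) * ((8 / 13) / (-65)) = 239703479 / 6532526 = 36.69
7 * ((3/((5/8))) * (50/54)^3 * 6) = 350000/2187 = 160.04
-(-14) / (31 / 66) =29.81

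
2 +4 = 6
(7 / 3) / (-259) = -1 / 111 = -0.01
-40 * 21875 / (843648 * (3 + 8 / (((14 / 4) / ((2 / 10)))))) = -0.30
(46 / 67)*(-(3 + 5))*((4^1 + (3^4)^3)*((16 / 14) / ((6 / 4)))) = -3129148160 / 1407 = -2223985.90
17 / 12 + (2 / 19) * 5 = 443 / 228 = 1.94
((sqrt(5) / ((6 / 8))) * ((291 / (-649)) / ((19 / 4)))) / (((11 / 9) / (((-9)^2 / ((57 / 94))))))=-35450784 * sqrt(5) / 2577179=-30.76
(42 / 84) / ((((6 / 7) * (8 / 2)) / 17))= 119 / 48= 2.48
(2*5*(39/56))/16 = 195/448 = 0.44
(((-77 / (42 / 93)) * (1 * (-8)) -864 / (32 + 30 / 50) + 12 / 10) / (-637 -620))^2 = 1190363917444 / 1049508047025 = 1.13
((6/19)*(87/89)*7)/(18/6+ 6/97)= 39382/55803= 0.71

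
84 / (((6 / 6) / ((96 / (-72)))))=-112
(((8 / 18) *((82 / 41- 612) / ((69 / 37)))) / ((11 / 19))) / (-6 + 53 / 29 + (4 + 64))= -49744280 / 12644181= -3.93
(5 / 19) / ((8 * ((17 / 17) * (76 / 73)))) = 365 / 11552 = 0.03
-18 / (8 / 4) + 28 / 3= 0.33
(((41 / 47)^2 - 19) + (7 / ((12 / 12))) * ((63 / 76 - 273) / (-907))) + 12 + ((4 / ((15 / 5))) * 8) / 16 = -1585964431 / 456812364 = -3.47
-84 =-84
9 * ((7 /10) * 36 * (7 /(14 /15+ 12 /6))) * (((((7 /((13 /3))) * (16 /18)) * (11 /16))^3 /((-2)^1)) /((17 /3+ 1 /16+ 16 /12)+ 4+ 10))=-12.36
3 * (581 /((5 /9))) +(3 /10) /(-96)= 1003967 /320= 3137.40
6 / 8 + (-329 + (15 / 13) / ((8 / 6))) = -4256 / 13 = -327.38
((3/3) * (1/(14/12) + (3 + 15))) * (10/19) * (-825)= -1089000/133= -8187.97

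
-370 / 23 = -16.09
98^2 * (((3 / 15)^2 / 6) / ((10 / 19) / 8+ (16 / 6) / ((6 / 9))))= 15.75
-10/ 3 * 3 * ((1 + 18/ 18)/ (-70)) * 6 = 12/ 7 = 1.71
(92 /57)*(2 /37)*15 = 920 /703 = 1.31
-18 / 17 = -1.06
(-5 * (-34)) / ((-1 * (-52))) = 85 / 26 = 3.27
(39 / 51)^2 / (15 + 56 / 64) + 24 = 882224 / 36703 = 24.04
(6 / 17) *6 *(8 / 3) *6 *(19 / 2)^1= 5472 / 17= 321.88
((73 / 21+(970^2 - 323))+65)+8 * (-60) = 19743475 / 21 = 940165.48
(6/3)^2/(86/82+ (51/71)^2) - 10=-601829/80851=-7.44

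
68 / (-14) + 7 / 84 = -401 / 84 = -4.77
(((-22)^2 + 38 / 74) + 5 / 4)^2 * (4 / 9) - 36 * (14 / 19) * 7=98029591579 / 936396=104688.18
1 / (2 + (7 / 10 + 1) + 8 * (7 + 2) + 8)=10 / 837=0.01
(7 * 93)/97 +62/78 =28396/3783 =7.51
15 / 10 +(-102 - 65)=-331 / 2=-165.50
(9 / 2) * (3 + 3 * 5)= 81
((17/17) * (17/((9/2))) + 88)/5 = 826/45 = 18.36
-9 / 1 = -9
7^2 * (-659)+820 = -31471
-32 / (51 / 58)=-1856 / 51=-36.39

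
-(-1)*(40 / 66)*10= 200 / 33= 6.06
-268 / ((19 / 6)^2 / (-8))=77184 / 361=213.81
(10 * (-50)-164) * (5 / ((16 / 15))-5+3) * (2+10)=-21414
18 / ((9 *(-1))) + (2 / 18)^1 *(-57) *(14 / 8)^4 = -47155 / 768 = -61.40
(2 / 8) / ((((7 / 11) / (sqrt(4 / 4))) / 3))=33 / 28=1.18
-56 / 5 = -11.20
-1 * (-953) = 953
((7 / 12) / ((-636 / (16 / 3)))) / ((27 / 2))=-14 / 38637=-0.00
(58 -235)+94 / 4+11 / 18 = -1376 / 9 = -152.89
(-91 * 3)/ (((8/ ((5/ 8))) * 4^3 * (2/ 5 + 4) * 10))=-1365/ 180224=-0.01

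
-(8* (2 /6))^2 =-7.11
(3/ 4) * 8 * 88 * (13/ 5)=6864/ 5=1372.80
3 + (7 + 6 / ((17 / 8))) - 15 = -37 / 17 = -2.18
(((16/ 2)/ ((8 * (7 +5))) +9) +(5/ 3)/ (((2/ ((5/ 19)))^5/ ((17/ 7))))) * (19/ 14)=15114373921/ 1226059968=12.33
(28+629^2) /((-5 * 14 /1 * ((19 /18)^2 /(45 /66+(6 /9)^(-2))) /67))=-277001140527 /277970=-996514.52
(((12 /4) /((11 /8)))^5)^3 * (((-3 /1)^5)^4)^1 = 1760328498942384733213345972224 /4177248169415651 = 421408646924761.11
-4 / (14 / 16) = -32 / 7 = -4.57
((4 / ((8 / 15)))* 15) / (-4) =-225 / 8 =-28.12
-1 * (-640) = 640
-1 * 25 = -25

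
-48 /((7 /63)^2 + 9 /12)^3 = -1632586752 /15069223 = -108.34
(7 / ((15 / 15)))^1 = 7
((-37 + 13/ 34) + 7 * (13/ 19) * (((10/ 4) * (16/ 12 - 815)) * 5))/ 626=-23619160/ 303297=-77.87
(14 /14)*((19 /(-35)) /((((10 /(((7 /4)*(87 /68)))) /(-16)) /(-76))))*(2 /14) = -62814 /2975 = -21.11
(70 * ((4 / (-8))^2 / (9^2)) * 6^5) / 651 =80 / 31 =2.58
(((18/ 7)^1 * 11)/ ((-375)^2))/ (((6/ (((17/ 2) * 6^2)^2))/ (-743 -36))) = -267455628/ 109375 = -2445.31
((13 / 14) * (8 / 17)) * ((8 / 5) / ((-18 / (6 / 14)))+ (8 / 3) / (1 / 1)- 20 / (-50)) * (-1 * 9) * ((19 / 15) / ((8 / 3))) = -117819 / 20825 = -5.66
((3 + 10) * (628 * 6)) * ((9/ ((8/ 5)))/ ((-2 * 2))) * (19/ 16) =-5235165/ 64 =-81799.45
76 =76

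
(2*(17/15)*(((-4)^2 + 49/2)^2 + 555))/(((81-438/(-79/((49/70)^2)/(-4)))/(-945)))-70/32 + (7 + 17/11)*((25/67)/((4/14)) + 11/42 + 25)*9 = -247746824436703/3811139024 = -65005.98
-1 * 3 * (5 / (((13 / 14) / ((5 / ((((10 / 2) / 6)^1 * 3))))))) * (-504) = 16283.08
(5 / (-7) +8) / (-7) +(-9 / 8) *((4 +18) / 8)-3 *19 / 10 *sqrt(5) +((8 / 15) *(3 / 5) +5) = 46469 / 39200-57 *sqrt(5) / 10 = -11.56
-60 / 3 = -20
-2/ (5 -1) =-1/ 2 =-0.50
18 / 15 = 6 / 5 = 1.20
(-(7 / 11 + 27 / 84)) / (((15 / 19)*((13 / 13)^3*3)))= -1121 / 2772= -0.40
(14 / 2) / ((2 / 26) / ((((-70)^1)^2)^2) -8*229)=-2184910000 / 571822159999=-0.00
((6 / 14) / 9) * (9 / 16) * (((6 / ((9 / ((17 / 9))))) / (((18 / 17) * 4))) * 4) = 289 / 9072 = 0.03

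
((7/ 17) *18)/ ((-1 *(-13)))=126/ 221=0.57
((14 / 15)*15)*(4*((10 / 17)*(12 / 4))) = 1680 / 17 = 98.82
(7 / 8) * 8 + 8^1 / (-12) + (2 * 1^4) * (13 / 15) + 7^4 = 36136 / 15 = 2409.07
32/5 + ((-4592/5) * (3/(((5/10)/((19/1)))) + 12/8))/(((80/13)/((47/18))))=-13500569/300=-45001.90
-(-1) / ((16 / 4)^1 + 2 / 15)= 15 / 62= 0.24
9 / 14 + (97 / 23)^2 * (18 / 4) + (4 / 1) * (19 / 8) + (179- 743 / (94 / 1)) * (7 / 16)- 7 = 158.04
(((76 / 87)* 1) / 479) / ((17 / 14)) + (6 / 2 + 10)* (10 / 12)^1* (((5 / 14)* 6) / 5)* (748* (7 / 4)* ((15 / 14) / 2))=129166564909 / 39672696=3255.81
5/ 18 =0.28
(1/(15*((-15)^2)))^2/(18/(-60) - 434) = -2/9893896875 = -0.00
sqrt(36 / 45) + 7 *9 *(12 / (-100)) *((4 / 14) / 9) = -6 / 25 + 2 *sqrt(5) / 5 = 0.65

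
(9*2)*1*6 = 108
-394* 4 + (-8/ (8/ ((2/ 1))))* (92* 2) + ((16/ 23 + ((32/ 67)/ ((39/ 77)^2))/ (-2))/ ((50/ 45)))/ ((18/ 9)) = -506301544/ 260429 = -1944.11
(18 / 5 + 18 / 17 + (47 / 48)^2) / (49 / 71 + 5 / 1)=78110579 / 79119360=0.99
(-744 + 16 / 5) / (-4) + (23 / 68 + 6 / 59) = 185.64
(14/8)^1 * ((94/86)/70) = 47/1720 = 0.03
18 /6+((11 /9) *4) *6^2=179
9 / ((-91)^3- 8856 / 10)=-45 / 3772283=-0.00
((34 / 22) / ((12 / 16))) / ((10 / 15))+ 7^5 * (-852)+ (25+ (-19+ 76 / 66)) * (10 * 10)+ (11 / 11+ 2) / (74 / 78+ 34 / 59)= -150734468581 / 10527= -14318843.79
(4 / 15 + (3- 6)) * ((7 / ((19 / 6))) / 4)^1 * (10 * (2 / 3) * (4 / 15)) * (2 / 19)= -4592 / 16245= -0.28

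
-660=-660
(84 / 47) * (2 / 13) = 168 / 611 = 0.27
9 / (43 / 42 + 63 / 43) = 16254 / 4495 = 3.62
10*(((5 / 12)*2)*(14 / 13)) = 8.97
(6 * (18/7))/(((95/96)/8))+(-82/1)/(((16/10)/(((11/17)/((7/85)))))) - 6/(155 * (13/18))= -298015103/1071980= -278.00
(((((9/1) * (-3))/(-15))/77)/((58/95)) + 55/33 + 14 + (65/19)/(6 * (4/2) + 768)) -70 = -9213559/169708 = -54.29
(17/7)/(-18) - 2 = -269/126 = -2.13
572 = 572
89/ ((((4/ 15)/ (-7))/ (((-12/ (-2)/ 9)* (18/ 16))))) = -28035/ 16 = -1752.19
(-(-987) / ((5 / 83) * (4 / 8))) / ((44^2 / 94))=3850287 / 2420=1591.03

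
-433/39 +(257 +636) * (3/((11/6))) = 622123/429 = 1450.17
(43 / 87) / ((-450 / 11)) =-473 / 39150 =-0.01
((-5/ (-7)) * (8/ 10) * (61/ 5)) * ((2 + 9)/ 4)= 671/ 35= 19.17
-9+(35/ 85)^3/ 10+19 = 491643/ 49130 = 10.01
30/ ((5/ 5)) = 30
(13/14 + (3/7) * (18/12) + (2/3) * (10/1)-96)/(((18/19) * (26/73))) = -2556241/9828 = -260.10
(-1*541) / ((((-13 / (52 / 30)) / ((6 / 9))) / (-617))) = -1335188 / 45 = -29670.84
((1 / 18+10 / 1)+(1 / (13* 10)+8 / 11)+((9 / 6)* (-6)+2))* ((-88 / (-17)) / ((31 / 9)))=195136 / 34255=5.70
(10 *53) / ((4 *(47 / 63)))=16695 / 94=177.61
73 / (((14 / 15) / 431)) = 471945 / 14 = 33710.36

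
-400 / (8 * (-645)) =10 / 129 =0.08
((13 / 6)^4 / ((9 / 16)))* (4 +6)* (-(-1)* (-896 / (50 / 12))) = -102362624 / 1215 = -84249.07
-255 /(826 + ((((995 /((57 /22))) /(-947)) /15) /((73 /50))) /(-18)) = -27130115295 /87880404484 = -0.31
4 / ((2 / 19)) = 38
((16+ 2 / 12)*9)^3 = 3080271.38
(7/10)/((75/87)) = 203/250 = 0.81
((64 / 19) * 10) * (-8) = -5120 / 19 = -269.47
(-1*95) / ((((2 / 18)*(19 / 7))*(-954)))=35 / 106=0.33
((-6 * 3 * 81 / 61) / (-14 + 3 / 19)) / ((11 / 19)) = 526338 / 176473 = 2.98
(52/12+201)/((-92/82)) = -12628/69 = -183.01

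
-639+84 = -555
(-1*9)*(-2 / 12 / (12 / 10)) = 5 / 4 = 1.25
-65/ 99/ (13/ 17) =-85/ 99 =-0.86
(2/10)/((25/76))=0.61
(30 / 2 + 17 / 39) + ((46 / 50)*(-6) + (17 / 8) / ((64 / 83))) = 6325741 / 499200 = 12.67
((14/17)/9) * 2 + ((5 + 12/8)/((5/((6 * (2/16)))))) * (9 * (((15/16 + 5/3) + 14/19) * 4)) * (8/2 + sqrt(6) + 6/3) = 356499 * sqrt(6)/3040 + 163675601/232560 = 991.05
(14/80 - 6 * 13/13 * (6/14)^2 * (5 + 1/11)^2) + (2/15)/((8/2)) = -82339/2904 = -28.35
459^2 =210681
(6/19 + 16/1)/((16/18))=1395/76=18.36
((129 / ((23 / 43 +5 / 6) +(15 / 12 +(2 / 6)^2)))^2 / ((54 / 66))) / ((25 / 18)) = 877291687008 / 446265625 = 1965.85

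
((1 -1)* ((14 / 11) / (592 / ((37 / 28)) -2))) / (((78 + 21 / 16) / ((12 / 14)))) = 0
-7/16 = -0.44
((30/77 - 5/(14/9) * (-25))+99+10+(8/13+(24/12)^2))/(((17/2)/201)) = 4596.09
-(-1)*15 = 15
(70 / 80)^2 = 0.77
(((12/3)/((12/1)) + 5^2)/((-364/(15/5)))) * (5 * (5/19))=-25/91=-0.27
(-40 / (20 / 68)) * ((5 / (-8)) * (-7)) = -595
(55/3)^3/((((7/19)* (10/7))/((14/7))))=632225/27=23415.74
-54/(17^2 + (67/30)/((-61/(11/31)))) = -3063420/16394233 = -0.19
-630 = -630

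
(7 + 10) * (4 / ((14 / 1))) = 4.86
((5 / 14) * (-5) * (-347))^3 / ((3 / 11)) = 7181268015625 / 8232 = 872360060.21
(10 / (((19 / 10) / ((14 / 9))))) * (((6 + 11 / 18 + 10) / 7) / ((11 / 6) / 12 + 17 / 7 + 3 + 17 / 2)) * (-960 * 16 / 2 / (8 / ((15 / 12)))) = -669760000 / 404529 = -1655.65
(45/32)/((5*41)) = 9/1312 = 0.01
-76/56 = -19/14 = -1.36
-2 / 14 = -1 / 7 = -0.14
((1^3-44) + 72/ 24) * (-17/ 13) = 680/ 13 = 52.31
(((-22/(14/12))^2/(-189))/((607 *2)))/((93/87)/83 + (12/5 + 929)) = -5824940/3500760528531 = -0.00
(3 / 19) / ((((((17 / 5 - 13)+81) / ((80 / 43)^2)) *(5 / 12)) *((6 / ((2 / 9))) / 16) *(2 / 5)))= 1024000 / 37625301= 0.03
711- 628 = 83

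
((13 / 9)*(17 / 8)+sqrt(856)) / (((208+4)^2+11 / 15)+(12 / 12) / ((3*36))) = 3315 / 48540322+1080*sqrt(214) / 24270161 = 0.00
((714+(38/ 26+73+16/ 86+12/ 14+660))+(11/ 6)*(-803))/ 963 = -532057/ 22609314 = -0.02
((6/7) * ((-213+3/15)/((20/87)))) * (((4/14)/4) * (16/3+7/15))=-287622/875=-328.71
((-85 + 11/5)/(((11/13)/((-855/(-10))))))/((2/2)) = -460161/55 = -8366.56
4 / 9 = 0.44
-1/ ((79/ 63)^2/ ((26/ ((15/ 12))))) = -412776/ 31205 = -13.23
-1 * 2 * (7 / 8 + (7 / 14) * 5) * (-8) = 54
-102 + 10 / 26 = -1321 / 13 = -101.62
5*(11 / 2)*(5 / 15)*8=220 / 3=73.33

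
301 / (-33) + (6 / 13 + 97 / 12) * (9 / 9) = -989 / 1716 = -0.58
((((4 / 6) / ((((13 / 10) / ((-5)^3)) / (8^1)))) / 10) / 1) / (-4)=500 / 39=12.82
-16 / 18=-8 / 9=-0.89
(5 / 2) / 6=5 / 12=0.42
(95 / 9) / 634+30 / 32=43555 / 45648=0.95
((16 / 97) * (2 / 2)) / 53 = 16 / 5141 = 0.00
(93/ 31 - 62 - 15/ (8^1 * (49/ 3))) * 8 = -23173/ 49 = -472.92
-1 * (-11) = 11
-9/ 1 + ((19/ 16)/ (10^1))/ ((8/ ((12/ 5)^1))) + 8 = -1543/ 1600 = -0.96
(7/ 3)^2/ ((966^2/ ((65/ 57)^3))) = 274625/ 31741339428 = 0.00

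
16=16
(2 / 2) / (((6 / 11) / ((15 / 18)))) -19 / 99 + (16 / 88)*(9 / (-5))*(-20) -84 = -30143 / 396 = -76.12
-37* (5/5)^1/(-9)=37/9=4.11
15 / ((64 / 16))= 15 / 4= 3.75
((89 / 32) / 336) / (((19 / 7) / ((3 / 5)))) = 89 / 48640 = 0.00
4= 4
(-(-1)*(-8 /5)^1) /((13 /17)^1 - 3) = 68 /95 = 0.72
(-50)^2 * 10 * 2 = 50000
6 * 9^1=54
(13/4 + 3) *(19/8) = 475/32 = 14.84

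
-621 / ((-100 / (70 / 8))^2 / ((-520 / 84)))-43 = -8683 / 640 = -13.57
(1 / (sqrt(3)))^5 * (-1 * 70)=-70 * sqrt(3) / 27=-4.49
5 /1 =5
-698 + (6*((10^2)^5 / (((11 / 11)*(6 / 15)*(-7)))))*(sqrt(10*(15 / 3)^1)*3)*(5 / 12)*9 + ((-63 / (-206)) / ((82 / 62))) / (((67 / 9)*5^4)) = -8437500000000*sqrt(2) / 7 - 246866004923 / 353676250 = -1704632419629.86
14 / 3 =4.67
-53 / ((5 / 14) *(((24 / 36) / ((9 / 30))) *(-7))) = 477 / 50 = 9.54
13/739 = 0.02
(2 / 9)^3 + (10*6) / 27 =1628 / 729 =2.23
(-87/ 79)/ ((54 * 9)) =-0.00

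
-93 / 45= -31 / 15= -2.07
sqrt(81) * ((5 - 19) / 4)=-31.50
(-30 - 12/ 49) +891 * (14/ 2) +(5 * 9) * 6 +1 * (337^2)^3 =71775377488068802/ 49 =1464803622205485.76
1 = 1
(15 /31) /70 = 3 /434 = 0.01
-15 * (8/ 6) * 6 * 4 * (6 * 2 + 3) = -7200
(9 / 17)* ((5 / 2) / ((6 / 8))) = 30 / 17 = 1.76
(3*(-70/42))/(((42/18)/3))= -45/7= -6.43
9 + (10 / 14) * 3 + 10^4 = 70078 / 7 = 10011.14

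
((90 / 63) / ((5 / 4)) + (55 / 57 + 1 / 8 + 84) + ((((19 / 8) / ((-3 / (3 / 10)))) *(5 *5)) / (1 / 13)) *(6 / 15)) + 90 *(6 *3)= 2673871 / 1596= 1675.36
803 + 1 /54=43363 /54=803.02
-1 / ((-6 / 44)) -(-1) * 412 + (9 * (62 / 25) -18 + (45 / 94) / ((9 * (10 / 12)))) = 1493603 / 3525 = 423.72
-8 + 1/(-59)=-473/59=-8.02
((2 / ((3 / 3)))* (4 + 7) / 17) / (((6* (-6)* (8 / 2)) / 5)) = -55 / 1224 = -0.04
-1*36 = -36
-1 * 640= -640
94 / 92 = 47 / 46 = 1.02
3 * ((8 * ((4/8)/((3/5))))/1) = 20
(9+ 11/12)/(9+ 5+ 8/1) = 119/264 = 0.45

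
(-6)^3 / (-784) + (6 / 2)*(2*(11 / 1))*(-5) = -32313 / 98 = -329.72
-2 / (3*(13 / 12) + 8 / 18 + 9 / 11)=-792 / 1787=-0.44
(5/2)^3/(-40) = -25/64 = -0.39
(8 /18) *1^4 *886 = 3544 /9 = 393.78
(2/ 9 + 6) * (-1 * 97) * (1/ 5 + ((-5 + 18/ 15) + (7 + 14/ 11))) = -1396024/ 495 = -2820.25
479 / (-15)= -479 / 15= -31.93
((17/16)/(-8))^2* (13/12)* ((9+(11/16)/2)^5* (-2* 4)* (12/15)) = -8978362514331743/1030792151040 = -8710.16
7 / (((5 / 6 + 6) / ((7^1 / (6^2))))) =49 / 246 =0.20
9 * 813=7317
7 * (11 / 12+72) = 6125 / 12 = 510.42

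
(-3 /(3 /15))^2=225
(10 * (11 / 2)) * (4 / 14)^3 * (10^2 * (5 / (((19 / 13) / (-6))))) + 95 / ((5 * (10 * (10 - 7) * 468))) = -240926276177 / 91498680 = -2633.11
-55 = -55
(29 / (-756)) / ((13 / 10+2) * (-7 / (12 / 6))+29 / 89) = 12905 / 3776031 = 0.00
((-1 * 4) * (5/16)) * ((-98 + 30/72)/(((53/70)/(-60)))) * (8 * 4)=-16394000/53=-309320.75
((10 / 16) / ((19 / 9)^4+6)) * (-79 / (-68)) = 2591595 / 92309728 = 0.03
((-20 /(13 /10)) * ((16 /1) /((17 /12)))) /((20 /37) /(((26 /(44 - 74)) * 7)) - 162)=1657600 /1546303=1.07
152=152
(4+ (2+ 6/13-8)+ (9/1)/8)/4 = -0.10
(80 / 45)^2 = 256 / 81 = 3.16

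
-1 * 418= -418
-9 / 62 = -0.15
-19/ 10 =-1.90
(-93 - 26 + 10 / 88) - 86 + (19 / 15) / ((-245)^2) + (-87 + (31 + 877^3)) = 26722354212590711 / 39616500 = 674525872.11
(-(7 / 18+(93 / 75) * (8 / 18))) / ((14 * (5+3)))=-47 / 5600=-0.01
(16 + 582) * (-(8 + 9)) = -10166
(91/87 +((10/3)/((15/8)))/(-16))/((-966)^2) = 61/60888429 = 0.00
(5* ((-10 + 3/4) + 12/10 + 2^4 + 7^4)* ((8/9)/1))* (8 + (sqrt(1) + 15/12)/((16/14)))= 15369101/144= 106729.87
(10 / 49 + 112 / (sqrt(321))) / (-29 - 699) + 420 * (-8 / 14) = -4280645 / 17836 - 2 * sqrt(321) / 4173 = -240.01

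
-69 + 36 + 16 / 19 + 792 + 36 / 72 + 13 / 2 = 14570 / 19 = 766.84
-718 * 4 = -2872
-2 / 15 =-0.13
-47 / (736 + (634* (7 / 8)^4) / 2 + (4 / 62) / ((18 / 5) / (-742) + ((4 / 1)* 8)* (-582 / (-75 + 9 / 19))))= -163218846404608 / 3201241927499647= -0.05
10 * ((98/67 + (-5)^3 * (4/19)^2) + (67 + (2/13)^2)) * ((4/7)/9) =10291961240/257518989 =39.97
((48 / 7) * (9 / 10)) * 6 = 1296 / 35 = 37.03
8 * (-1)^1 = -8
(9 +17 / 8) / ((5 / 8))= 89 / 5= 17.80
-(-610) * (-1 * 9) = -5490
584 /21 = 27.81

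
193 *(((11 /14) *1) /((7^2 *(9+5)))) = 2123 /9604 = 0.22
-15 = -15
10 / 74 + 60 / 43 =2435 / 1591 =1.53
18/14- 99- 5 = -719/7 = -102.71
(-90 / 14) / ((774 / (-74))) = 185 / 301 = 0.61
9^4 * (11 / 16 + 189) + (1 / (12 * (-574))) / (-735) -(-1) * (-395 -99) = 12596410442387 / 10125360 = 1244045.69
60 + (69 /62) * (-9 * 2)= 1239 /31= 39.97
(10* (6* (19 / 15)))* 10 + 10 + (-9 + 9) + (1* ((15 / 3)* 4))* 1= 790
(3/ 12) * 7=7/ 4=1.75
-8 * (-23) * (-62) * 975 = -11122800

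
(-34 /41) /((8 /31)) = -527 /164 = -3.21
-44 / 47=-0.94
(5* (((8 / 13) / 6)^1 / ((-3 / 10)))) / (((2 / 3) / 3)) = -100 / 13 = -7.69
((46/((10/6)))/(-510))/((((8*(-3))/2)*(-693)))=-0.00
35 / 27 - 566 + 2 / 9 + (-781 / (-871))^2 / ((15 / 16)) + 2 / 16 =-461692807633 / 819332280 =-563.50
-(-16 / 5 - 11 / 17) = 327 / 85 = 3.85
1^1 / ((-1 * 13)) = -1 / 13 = -0.08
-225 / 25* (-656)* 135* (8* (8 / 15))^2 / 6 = 12091392 / 5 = 2418278.40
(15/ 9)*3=5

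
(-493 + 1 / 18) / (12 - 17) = 8873 / 90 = 98.59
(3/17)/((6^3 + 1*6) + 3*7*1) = 1/1377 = 0.00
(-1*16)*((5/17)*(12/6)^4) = -75.29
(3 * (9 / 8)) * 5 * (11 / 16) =1485 / 128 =11.60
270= 270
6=6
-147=-147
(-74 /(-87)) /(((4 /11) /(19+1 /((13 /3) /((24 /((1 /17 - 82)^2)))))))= 195079866377 /4389295638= 44.44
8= 8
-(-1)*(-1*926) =-926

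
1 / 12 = 0.08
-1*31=-31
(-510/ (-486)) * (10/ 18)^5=265625/ 4782969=0.06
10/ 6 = 5/ 3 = 1.67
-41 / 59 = -0.69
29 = 29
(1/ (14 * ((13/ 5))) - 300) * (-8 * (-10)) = -2183800/ 91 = -23997.80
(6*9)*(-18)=-972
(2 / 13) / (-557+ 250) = -2 / 3991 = -0.00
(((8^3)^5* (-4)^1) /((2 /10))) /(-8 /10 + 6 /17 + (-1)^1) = 59813432551014400 /123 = 486288069520442.28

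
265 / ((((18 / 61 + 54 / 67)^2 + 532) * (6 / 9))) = 0.75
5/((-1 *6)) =-0.83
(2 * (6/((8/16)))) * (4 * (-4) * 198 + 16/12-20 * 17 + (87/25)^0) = -84136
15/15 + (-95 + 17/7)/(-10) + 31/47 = 17958/1645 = 10.92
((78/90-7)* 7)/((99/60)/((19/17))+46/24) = -12236/967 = -12.65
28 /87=0.32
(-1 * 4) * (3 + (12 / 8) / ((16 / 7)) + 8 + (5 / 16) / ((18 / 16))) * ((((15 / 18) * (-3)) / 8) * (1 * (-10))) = -85925 / 576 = -149.18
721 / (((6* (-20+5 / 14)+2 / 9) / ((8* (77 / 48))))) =-1165857 / 14822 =-78.66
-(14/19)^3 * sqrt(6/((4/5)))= -1372 * sqrt(30)/6859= -1.10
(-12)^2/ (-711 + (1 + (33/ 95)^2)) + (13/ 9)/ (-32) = -457571393/ 1845118368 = -0.25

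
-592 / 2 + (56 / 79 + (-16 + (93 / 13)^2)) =-3472777 / 13351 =-260.11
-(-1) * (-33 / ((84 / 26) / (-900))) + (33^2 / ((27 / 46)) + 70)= 233482 / 21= 11118.19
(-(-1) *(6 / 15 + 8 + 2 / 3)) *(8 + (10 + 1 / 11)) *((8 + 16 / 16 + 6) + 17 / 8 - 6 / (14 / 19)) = 1701649 / 1155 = 1473.29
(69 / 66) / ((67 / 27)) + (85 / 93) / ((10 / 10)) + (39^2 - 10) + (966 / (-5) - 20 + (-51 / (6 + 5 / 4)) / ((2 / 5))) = 25473209977 / 19876890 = 1281.55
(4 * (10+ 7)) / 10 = 34 / 5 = 6.80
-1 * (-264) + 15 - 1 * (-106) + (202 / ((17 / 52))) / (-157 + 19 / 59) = 14970561 / 39287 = 381.06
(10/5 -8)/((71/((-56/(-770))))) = -24/3905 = -0.01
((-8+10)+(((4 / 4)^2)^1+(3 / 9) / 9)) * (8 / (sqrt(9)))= 656 / 81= 8.10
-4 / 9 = -0.44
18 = 18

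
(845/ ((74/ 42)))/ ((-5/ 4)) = -14196/ 37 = -383.68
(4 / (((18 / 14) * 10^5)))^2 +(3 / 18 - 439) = -22215937499951 / 50625000000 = -438.83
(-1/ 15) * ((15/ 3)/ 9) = -1/ 27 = -0.04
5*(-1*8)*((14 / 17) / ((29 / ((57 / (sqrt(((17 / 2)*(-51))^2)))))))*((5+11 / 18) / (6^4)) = -67165 / 103865733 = -0.00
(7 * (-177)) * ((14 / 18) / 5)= -2891 / 15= -192.73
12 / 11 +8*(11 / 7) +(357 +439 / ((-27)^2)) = 20840192 / 56133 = 371.26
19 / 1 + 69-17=71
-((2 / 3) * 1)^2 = -4 / 9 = -0.44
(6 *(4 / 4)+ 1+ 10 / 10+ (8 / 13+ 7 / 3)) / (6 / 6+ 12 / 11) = 5.24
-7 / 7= -1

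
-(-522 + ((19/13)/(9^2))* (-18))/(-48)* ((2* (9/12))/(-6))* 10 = 38195/1404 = 27.20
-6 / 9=-2 / 3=-0.67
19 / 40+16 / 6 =377 / 120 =3.14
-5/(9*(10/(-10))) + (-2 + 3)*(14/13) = 191/117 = 1.63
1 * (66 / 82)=33 / 41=0.80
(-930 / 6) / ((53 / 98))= -15190 / 53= -286.60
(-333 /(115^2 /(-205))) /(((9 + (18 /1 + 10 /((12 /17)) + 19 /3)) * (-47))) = -27306 /11809925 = -0.00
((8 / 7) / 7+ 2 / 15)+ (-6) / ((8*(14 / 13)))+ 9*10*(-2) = -1060751 / 5880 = -180.40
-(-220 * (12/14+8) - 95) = 14305/7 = 2043.57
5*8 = 40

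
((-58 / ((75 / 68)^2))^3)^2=372113061020282628320402335596544 / 31676352024078369140625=11747345803.50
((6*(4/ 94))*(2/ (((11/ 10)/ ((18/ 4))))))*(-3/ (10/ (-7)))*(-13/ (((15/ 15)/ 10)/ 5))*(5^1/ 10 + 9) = -14004900/ 517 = -27088.78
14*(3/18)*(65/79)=455/237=1.92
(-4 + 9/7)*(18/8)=-171/28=-6.11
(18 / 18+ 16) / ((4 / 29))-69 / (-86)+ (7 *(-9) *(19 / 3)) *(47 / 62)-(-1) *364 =989537 / 5332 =185.58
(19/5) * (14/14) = 19/5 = 3.80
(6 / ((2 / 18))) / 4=27 / 2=13.50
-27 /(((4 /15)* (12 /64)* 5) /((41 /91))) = -4428 /91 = -48.66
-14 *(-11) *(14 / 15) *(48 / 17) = 405.84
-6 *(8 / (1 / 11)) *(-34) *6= 107712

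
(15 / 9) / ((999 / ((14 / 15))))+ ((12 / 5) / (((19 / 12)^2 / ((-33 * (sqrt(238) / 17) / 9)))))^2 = 5053974049054 / 497979347175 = 10.15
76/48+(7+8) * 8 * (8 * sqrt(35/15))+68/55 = 1861/660+320 * sqrt(21) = 1469.24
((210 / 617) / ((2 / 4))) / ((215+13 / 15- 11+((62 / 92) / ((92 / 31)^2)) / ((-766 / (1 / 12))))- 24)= 7515585100800 / 1996903991827501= 0.00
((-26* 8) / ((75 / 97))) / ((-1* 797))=20176 / 59775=0.34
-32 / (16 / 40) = -80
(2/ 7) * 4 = 8/ 7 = 1.14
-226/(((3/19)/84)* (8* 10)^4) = -15029/5120000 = -0.00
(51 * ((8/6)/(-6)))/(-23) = 34/69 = 0.49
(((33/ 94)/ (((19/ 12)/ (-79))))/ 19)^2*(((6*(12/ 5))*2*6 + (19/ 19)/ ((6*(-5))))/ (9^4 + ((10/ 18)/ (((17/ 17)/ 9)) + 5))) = 211355971002/ 9458267469095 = 0.02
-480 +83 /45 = -21517 /45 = -478.16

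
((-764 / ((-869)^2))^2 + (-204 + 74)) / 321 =-0.40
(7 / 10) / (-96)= -7 / 960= -0.01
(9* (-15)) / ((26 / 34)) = -2295 / 13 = -176.54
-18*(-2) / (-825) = -12 / 275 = -0.04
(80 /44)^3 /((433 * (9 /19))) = 152000 /5186907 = 0.03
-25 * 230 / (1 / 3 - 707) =1725 / 212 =8.14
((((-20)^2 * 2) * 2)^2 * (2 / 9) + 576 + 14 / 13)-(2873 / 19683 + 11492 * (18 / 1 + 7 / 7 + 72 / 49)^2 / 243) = 337686349819633 / 614365479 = 549650.59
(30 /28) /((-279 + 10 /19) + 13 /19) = -285 /73892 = -0.00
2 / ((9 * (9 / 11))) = 22 / 81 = 0.27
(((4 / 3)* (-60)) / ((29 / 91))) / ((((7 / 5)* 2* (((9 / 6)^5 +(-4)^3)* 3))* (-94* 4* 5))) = -416 / 1476129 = -0.00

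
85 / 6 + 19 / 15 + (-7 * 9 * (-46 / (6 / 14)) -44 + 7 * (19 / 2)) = 101999 / 15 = 6799.93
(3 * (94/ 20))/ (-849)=-47/ 2830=-0.02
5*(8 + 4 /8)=85 /2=42.50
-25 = -25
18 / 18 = 1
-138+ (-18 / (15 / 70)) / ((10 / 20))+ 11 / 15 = -4579 / 15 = -305.27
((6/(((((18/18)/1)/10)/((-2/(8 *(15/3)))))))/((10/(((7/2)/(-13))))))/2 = 21/520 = 0.04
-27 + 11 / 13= -340 / 13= -26.15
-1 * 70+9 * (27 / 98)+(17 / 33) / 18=-982208 / 14553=-67.49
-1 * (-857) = 857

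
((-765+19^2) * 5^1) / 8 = -505 / 2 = -252.50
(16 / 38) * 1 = 0.42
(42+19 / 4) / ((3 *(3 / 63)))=1309 / 4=327.25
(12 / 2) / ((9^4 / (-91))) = -182 / 2187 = -0.08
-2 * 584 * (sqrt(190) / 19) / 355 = -1168 * sqrt(190) / 6745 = -2.39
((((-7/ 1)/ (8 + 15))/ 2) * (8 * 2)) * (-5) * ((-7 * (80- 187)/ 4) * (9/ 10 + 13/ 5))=183505/ 23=7978.48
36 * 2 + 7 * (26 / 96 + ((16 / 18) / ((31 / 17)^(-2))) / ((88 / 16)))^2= 16046522824735 / 209558866176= 76.57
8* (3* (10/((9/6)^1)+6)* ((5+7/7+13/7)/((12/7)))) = 4180/3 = 1393.33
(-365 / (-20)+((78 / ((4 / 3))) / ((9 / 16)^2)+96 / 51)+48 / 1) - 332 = -48335 / 612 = -78.98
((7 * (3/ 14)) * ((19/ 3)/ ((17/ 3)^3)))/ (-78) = -171/ 255476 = -0.00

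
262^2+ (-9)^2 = 68725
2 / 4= 1 / 2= 0.50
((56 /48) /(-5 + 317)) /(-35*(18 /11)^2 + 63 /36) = -121 /2976012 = -0.00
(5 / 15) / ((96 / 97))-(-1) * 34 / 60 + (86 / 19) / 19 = 593501 / 519840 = 1.14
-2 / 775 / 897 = -0.00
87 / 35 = 2.49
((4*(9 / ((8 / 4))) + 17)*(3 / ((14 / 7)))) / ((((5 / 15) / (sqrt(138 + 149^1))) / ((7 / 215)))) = 441*sqrt(287) / 86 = 86.87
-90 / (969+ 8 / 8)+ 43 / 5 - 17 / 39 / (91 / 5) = 14601949 / 1721265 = 8.48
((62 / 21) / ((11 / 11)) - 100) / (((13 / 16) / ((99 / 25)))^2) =-1704485376 / 739375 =-2305.31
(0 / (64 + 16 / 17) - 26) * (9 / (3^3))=-26 / 3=-8.67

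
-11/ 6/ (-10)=11/ 60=0.18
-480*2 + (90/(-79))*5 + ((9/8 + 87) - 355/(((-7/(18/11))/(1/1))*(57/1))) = -810070215/924616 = -876.12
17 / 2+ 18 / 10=103 / 10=10.30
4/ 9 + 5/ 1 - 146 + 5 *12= -725/ 9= -80.56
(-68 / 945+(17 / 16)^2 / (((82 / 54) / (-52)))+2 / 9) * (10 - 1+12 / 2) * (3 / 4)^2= -95487247 / 293888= -324.91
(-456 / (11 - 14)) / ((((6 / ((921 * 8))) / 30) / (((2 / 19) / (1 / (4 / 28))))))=589440 / 7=84205.71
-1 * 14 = -14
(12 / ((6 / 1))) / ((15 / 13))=1.73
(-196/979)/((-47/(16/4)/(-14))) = -10976/46013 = -0.24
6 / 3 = 2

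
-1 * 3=-3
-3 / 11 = -0.27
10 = 10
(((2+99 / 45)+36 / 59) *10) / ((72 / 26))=6149 / 354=17.37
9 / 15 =3 / 5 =0.60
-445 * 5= -2225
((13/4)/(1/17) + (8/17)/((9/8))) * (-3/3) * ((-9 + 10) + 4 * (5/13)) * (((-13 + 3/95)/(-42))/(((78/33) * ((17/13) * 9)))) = -45345839/28910115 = -1.57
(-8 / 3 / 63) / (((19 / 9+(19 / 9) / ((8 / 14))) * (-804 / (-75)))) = -0.00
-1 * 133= -133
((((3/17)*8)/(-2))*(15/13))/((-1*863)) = 180/190723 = 0.00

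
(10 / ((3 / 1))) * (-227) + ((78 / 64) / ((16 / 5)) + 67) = -1058743 / 1536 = -689.29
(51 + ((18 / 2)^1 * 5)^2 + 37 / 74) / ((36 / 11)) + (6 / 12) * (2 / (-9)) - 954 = -2557 / 8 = -319.62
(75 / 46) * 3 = 225 / 46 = 4.89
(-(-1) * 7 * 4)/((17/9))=252/17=14.82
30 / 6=5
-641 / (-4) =641 / 4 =160.25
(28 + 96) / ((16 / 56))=434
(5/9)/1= 5/9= 0.56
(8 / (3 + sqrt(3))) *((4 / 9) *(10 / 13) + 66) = 31048 / 117-31048 *sqrt(3) / 351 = 112.16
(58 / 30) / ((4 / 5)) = 29 / 12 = 2.42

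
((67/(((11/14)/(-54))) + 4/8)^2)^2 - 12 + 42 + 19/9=947458605738504609193/2108304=449393733417241.83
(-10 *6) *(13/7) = -780/7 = -111.43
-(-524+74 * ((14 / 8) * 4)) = 6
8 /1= 8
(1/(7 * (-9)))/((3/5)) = -5/189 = -0.03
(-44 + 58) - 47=-33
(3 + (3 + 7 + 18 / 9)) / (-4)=-3.75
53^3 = 148877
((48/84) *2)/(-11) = -0.10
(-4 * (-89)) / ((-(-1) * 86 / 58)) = 10324 / 43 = 240.09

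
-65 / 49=-1.33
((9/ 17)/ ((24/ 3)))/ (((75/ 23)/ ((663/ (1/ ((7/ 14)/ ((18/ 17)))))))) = 5083/ 800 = 6.35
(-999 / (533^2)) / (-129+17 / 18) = 17982 / 654825145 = 0.00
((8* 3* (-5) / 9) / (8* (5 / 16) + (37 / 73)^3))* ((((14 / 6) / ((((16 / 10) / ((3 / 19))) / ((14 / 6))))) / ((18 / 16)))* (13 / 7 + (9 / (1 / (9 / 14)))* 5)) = -234732857800 / 3149395749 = -74.53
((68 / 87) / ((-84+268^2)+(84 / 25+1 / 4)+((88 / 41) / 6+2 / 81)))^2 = 196071840000 / 1651988370013868081209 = 0.00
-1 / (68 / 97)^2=-9409 / 4624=-2.03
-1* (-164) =164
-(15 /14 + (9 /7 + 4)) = -89 /14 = -6.36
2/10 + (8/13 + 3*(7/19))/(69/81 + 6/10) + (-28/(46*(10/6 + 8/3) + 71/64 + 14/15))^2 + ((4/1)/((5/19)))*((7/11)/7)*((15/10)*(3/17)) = 2994724924852203493/1691697476302854020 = 1.77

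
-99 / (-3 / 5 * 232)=165 / 232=0.71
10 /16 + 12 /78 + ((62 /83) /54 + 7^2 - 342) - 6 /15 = -340981163 /1165320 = -292.61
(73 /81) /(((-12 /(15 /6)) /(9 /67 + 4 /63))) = -0.04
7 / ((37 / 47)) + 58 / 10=2718 / 185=14.69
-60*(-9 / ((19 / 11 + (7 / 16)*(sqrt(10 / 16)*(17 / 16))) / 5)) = 1288.93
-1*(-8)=8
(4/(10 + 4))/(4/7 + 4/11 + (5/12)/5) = 264/941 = 0.28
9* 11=99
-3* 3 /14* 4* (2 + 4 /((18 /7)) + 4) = -136 /7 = -19.43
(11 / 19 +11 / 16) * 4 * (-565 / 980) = -2.92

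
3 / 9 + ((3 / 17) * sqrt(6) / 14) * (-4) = 1 / 3-6 * sqrt(6) / 119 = 0.21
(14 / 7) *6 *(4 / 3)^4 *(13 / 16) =832 / 27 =30.81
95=95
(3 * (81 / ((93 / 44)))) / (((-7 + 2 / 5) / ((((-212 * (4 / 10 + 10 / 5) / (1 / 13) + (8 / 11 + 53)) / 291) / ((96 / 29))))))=31392819 / 264616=118.64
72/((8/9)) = 81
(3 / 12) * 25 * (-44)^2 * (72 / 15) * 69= 4007520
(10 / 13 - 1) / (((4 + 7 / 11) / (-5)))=0.25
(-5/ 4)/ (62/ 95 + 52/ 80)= -95/ 99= -0.96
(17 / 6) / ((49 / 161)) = 391 / 42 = 9.31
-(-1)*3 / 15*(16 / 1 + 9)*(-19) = -95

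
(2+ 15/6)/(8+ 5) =9/26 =0.35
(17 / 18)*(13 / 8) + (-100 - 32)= -18787 / 144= -130.47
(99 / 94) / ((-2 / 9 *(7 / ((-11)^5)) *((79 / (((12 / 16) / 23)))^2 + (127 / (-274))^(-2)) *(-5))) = -20830086872001 / 5606134555008400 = -0.00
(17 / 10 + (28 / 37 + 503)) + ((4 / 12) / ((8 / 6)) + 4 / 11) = 4119413 / 8140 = 506.07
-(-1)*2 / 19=2 / 19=0.11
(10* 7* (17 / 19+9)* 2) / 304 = 1645 / 361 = 4.56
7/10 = 0.70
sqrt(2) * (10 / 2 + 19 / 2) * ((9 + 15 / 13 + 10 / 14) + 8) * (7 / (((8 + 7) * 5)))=49793 * sqrt(2) / 1950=36.11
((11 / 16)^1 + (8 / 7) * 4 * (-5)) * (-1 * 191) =474253 / 112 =4234.40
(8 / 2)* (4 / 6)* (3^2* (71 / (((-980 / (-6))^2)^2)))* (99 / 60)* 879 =500457771 / 144120025000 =0.00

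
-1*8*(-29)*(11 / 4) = 638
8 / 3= 2.67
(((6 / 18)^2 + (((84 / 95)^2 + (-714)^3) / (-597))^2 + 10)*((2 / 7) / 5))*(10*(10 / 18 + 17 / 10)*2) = 31610802863922677052476 / 32987503125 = 958266005891.37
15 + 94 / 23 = 439 / 23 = 19.09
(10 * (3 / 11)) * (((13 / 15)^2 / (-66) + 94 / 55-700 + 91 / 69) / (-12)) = 238054697 / 1502820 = 158.41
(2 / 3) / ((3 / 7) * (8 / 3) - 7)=-14 / 123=-0.11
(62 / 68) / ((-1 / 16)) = -248 / 17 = -14.59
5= 5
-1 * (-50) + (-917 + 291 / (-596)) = -517023 / 596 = -867.49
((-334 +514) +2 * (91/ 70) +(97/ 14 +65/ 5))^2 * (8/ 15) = 401974658/ 18375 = 21876.17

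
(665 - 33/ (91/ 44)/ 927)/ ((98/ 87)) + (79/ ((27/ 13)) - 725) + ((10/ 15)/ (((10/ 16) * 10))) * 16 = -58849222267/ 620023950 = -94.91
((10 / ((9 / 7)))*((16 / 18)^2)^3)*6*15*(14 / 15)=513802240 / 1594323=322.27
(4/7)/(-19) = -4/133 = -0.03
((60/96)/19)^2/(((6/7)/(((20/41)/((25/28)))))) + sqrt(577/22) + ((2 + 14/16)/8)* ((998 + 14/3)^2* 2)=sqrt(12694)/22 + 770042273503/1065672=722593.57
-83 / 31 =-2.68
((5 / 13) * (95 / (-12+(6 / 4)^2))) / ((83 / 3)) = -1900 / 14027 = -0.14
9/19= 0.47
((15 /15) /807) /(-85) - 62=-4252891 /68595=-62.00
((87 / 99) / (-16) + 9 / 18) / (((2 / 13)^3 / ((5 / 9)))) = 2581475 / 38016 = 67.90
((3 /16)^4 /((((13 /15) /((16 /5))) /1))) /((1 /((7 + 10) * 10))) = 20655 /26624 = 0.78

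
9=9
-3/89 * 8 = -24/89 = -0.27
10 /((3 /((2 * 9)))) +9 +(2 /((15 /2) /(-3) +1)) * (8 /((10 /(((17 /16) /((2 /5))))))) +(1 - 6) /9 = 1181 /18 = 65.61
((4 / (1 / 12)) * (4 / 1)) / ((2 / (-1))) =-96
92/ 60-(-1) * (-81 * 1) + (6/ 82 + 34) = -27917/ 615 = -45.39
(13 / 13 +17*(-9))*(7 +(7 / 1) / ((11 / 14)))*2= -53200 / 11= -4836.36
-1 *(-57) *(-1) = -57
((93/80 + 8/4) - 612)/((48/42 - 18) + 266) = -340949/139520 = -2.44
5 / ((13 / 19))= 95 / 13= 7.31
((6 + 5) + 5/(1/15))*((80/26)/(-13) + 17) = 243638/169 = 1441.64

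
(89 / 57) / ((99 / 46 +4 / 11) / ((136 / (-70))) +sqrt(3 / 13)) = -93354581320 / 66765578799 - 105368031296 * sqrt(39) / 1268545997181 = -1.92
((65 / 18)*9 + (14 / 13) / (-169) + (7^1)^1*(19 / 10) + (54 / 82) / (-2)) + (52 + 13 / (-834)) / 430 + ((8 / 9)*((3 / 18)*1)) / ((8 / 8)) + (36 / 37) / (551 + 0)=271078157249603531 / 5927127263256420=45.74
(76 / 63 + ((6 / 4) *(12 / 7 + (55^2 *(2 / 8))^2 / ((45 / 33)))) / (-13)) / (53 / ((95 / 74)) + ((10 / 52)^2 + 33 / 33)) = -223755569765 / 195686424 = -1143.44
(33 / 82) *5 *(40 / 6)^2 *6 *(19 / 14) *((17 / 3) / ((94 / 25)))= 44412500 / 40467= 1097.50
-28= -28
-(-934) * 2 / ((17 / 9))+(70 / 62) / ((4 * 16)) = 33355603 / 33728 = 988.96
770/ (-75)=-154/ 15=-10.27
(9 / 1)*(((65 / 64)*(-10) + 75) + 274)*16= 97587 / 2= 48793.50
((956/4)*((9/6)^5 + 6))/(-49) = -103965/1568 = -66.30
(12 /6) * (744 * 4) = 5952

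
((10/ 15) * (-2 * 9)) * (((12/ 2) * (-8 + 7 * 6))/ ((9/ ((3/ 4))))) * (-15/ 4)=765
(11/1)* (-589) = -6479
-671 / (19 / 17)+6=-11293 / 19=-594.37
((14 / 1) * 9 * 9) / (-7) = -162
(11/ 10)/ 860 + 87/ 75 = 9987/ 8600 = 1.16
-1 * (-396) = 396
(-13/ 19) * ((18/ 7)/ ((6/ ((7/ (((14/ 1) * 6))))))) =-0.02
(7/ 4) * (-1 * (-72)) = 126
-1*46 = -46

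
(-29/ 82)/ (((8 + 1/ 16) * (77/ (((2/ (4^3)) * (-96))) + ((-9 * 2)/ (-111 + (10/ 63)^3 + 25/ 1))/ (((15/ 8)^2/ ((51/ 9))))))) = 62358821800/ 36008617029007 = 0.00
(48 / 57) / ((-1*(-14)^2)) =-4 / 931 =-0.00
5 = 5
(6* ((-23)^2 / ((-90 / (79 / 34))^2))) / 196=3301489 / 305877600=0.01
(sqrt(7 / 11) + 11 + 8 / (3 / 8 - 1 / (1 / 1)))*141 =-1269 / 5 + 141*sqrt(77) / 11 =-141.32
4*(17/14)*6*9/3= 612/7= 87.43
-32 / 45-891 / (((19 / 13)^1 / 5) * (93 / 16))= -13918448 / 26505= -525.13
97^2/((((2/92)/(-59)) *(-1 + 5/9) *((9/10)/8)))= 510720520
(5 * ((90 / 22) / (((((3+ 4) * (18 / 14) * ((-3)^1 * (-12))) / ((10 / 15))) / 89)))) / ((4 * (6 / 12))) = 2225 / 1188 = 1.87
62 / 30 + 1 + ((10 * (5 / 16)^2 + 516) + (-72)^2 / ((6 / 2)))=4316243 / 1920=2248.04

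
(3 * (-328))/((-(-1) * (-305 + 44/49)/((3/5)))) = 48216/24835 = 1.94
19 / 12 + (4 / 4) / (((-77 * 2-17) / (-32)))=1211 / 684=1.77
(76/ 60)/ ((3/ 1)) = 19/ 45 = 0.42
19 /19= 1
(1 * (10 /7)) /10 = 1 /7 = 0.14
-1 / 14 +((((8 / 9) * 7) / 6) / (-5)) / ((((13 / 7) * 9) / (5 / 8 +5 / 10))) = -0.09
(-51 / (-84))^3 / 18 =0.01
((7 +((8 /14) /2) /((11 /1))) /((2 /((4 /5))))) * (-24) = -67.45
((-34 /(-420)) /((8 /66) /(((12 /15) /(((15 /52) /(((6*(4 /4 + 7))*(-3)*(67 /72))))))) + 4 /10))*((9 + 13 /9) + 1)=67105324 /28949319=2.32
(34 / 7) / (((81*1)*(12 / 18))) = 17 / 189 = 0.09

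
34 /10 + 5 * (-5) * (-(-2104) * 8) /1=-2103983 /5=-420796.60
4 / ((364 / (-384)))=-384 / 91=-4.22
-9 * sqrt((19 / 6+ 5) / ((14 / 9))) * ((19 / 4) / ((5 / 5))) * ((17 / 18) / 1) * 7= -2261 * sqrt(21) / 16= -647.58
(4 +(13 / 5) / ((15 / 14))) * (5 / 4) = 241 / 30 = 8.03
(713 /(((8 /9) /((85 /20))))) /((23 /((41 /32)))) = 194463 /1024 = 189.91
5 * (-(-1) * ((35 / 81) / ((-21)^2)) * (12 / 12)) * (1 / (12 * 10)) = 5 / 122472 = 0.00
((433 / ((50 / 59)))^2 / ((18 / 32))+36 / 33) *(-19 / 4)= -136404005306 / 61875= -2204509.18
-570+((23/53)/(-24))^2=-922250351/1617984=-570.00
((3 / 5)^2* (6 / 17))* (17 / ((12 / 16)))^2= 1632 / 25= 65.28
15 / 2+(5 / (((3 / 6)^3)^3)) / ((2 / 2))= 5135 / 2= 2567.50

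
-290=-290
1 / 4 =0.25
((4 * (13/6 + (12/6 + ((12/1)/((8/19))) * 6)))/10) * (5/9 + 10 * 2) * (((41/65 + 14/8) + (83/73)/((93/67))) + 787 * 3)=162281042600617/47658780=3405060.78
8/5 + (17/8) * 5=489/40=12.22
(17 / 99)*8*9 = 136 / 11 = 12.36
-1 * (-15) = 15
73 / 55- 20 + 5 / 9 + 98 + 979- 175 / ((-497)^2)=18495562814 / 17467065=1058.88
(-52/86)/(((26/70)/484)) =-33880/43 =-787.91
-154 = -154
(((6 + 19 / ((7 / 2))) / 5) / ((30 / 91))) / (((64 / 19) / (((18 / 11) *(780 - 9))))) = 571311 / 220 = 2596.87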